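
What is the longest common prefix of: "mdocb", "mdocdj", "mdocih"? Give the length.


Words: mdocb, mdocdj, mdocih
  Position 0: all 'm' => match
  Position 1: all 'd' => match
  Position 2: all 'o' => match
  Position 3: all 'c' => match
  Position 4: ('b', 'd', 'i') => mismatch, stop
LCP = "mdoc" (length 4)

4


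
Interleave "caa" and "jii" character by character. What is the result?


Interleaving "caa" and "jii":
  Position 0: 'c' from first, 'j' from second => "cj"
  Position 1: 'a' from first, 'i' from second => "ai"
  Position 2: 'a' from first, 'i' from second => "ai"
Result: cjaiai

cjaiai


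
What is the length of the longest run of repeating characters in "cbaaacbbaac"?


Input: "cbaaacbbaac"
Scanning for longest run:
  Position 1 ('b'): new char, reset run to 1
  Position 2 ('a'): new char, reset run to 1
  Position 3 ('a'): continues run of 'a', length=2
  Position 4 ('a'): continues run of 'a', length=3
  Position 5 ('c'): new char, reset run to 1
  Position 6 ('b'): new char, reset run to 1
  Position 7 ('b'): continues run of 'b', length=2
  Position 8 ('a'): new char, reset run to 1
  Position 9 ('a'): continues run of 'a', length=2
  Position 10 ('c'): new char, reset run to 1
Longest run: 'a' with length 3

3


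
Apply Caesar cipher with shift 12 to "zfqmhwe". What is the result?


Caesar cipher: shift "zfqmhwe" by 12
  'z' (pos 25) + 12 = pos 11 = 'l'
  'f' (pos 5) + 12 = pos 17 = 'r'
  'q' (pos 16) + 12 = pos 2 = 'c'
  'm' (pos 12) + 12 = pos 24 = 'y'
  'h' (pos 7) + 12 = pos 19 = 't'
  'w' (pos 22) + 12 = pos 8 = 'i'
  'e' (pos 4) + 12 = pos 16 = 'q'
Result: lrcytiq

lrcytiq


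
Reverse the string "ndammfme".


Input: ndammfme
Reading characters right to left:
  Position 7: 'e'
  Position 6: 'm'
  Position 5: 'f'
  Position 4: 'm'
  Position 3: 'm'
  Position 2: 'a'
  Position 1: 'd'
  Position 0: 'n'
Reversed: emfmmadn

emfmmadn


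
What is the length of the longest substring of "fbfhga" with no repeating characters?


Input: "fbfhga"
Sliding window (track last position of each char):
  Position 0 ('f'): window [0,0] length 1 -- new best
  Position 1 ('b'): window [0,1] length 2 -- new best
  Position 2 ('f'): repeat (last at 0), move window start to 1
  Position 2 ('f'): window [1,2] length 2
  Position 3 ('h'): window [1,3] length 3 -- new best
  Position 4 ('g'): window [1,4] length 4 -- new best
  Position 5 ('a'): window [1,5] length 5 -- new best
Longest substring with no repeats: "bfhga" with length 5

5


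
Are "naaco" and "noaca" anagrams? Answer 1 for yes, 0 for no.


Strings: "naaco", "noaca"
Sorted first:  aacno
Sorted second: aacno
Sorted forms match => anagrams

1


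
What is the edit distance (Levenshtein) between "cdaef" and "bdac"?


Computing edit distance: "cdaef" -> "bdac"
DP table:
           b    d    a    c
      0    1    2    3    4
  c   1    1    2    3    3
  d   2    2    1    2    3
  a   3    3    2    1    2
  e   4    4    3    2    2
  f   5    5    4    3    3
Edit distance = dp[5][4] = 3

3


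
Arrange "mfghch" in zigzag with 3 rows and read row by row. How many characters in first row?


Zigzag "mfghch" into 3 rows:
Placing characters:
  'm' => row 0
  'f' => row 1
  'g' => row 2
  'h' => row 1
  'c' => row 0
  'h' => row 1
Rows:
  Row 0: "mc"
  Row 1: "fhh"
  Row 2: "g"
First row length: 2

2


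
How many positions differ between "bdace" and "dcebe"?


Comparing "bdace" and "dcebe" position by position:
  Position 0: 'b' vs 'd' => DIFFER
  Position 1: 'd' vs 'c' => DIFFER
  Position 2: 'a' vs 'e' => DIFFER
  Position 3: 'c' vs 'b' => DIFFER
  Position 4: 'e' vs 'e' => same
Positions that differ: 4

4


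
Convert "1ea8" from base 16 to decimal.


Input: "1ea8" in base 16
Positional expansion:
  Digit '1' (value 1) x 16^3 = 4096
  Digit 'e' (value 14) x 16^2 = 3584
  Digit 'a' (value 10) x 16^1 = 160
  Digit '8' (value 8) x 16^0 = 8
Sum = 7848

7848


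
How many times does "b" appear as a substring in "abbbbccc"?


Searching for "b" in "abbbbccc"
Scanning each position:
  Position 0: "a" => no
  Position 1: "b" => MATCH
  Position 2: "b" => MATCH
  Position 3: "b" => MATCH
  Position 4: "b" => MATCH
  Position 5: "c" => no
  Position 6: "c" => no
  Position 7: "c" => no
Total occurrences: 4

4


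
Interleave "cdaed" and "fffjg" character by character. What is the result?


Interleaving "cdaed" and "fffjg":
  Position 0: 'c' from first, 'f' from second => "cf"
  Position 1: 'd' from first, 'f' from second => "df"
  Position 2: 'a' from first, 'f' from second => "af"
  Position 3: 'e' from first, 'j' from second => "ej"
  Position 4: 'd' from first, 'g' from second => "dg"
Result: cfdfafejdg

cfdfafejdg


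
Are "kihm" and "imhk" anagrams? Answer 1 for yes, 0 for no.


Strings: "kihm", "imhk"
Sorted first:  hikm
Sorted second: hikm
Sorted forms match => anagrams

1


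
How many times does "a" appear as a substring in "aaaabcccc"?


Searching for "a" in "aaaabcccc"
Scanning each position:
  Position 0: "a" => MATCH
  Position 1: "a" => MATCH
  Position 2: "a" => MATCH
  Position 3: "a" => MATCH
  Position 4: "b" => no
  Position 5: "c" => no
  Position 6: "c" => no
  Position 7: "c" => no
  Position 8: "c" => no
Total occurrences: 4

4


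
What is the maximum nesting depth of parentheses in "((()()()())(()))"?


Input: "((()()()())(()))"
Tracking depth:
  Position 0 '(': depth becomes 1
  Position 1 '(': depth becomes 2
  Position 2 '(': depth becomes 3
  Position 3 ')': depth becomes 2
  Position 4 '(': depth becomes 3
  Position 5 ')': depth becomes 2
  Position 6 '(': depth becomes 3
  Position 7 ')': depth becomes 2
  Position 8 '(': depth becomes 3
  Position 9 ')': depth becomes 2
  Position 10 ')': depth becomes 1
  Position 11 '(': depth becomes 2
  Position 12 '(': depth becomes 3
  Position 13 ')': depth becomes 2
  Position 14 ')': depth becomes 1
  Position 15 ')': depth becomes 0
Maximum depth reached: 3

3


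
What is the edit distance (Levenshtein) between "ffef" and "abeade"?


Computing edit distance: "ffef" -> "abeade"
DP table:
           a    b    e    a    d    e
      0    1    2    3    4    5    6
  f   1    1    2    3    4    5    6
  f   2    2    2    3    4    5    6
  e   3    3    3    2    3    4    5
  f   4    4    4    3    3    4    5
Edit distance = dp[4][6] = 5

5


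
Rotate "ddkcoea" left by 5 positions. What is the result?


Input: "ddkcoea", rotate left by 5
First 5 characters: "ddkco"
Remaining characters: "ea"
Concatenate remaining + first: "ea" + "ddkco" = "eaddkco"

eaddkco


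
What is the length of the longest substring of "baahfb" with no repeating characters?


Input: "baahfb"
Sliding window (track last position of each char):
  Position 0 ('b'): window [0,0] length 1 -- new best
  Position 1 ('a'): window [0,1] length 2 -- new best
  Position 2 ('a'): repeat (last at 1), move window start to 2
  Position 2 ('a'): window [2,2] length 1
  Position 3 ('h'): window [2,3] length 2
  Position 4 ('f'): window [2,4] length 3 -- new best
  Position 5 ('b'): window [2,5] length 4 -- new best
Longest substring with no repeats: "ahfb" with length 4

4


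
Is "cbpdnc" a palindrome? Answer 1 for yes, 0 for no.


Input: cbpdnc
Reversed: cndpbc
  Compare pos 0 ('c') with pos 5 ('c'): match
  Compare pos 1 ('b') with pos 4 ('n'): MISMATCH
  Compare pos 2 ('p') with pos 3 ('d'): MISMATCH
Result: not a palindrome

0


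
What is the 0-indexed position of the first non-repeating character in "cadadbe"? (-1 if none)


Input: cadadbe
Character frequencies:
  'a': 2
  'b': 1
  'c': 1
  'd': 2
  'e': 1
Scanning left to right for freq == 1:
  Position 0 ('c'): unique! => answer = 0

0


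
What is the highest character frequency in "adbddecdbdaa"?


Input: adbddecdbdaa
Character counts:
  'a': 3
  'b': 2
  'c': 1
  'd': 5
  'e': 1
Maximum frequency: 5

5


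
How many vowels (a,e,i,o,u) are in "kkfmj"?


Input: kkfmj
Checking each character:
  'k' at position 0: consonant
  'k' at position 1: consonant
  'f' at position 2: consonant
  'm' at position 3: consonant
  'j' at position 4: consonant
Total vowels: 0

0


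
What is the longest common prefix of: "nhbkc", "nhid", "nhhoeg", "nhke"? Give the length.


Words: nhbkc, nhid, nhhoeg, nhke
  Position 0: all 'n' => match
  Position 1: all 'h' => match
  Position 2: ('b', 'i', 'h', 'k') => mismatch, stop
LCP = "nh" (length 2)

2


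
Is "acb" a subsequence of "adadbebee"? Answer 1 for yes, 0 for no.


Check if "acb" is a subsequence of "adadbebee"
Greedy scan:
  Position 0 ('a'): matches sub[0] = 'a'
  Position 1 ('d'): no match needed
  Position 2 ('a'): no match needed
  Position 3 ('d'): no match needed
  Position 4 ('b'): no match needed
  Position 5 ('e'): no match needed
  Position 6 ('b'): no match needed
  Position 7 ('e'): no match needed
  Position 8 ('e'): no match needed
Only matched 1/3 characters => not a subsequence

0


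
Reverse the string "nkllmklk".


Input: nkllmklk
Reading characters right to left:
  Position 7: 'k'
  Position 6: 'l'
  Position 5: 'k'
  Position 4: 'm'
  Position 3: 'l'
  Position 2: 'l'
  Position 1: 'k'
  Position 0: 'n'
Reversed: klkmllkn

klkmllkn


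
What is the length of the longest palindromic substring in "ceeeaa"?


Input: "ceeeaa"
Checking substrings for palindromes:
  [1:4] "eee" (len 3) => palindrome
  [1:3] "ee" (len 2) => palindrome
  [2:4] "ee" (len 2) => palindrome
  [4:6] "aa" (len 2) => palindrome
Longest palindromic substring: "eee" with length 3

3


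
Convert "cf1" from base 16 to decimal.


Input: "cf1" in base 16
Positional expansion:
  Digit 'c' (value 12) x 16^2 = 3072
  Digit 'f' (value 15) x 16^1 = 240
  Digit '1' (value 1) x 16^0 = 1
Sum = 3313

3313


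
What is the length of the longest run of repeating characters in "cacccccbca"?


Input: "cacccccbca"
Scanning for longest run:
  Position 1 ('a'): new char, reset run to 1
  Position 2 ('c'): new char, reset run to 1
  Position 3 ('c'): continues run of 'c', length=2
  Position 4 ('c'): continues run of 'c', length=3
  Position 5 ('c'): continues run of 'c', length=4
  Position 6 ('c'): continues run of 'c', length=5
  Position 7 ('b'): new char, reset run to 1
  Position 8 ('c'): new char, reset run to 1
  Position 9 ('a'): new char, reset run to 1
Longest run: 'c' with length 5

5


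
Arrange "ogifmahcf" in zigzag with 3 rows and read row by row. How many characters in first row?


Zigzag "ogifmahcf" into 3 rows:
Placing characters:
  'o' => row 0
  'g' => row 1
  'i' => row 2
  'f' => row 1
  'm' => row 0
  'a' => row 1
  'h' => row 2
  'c' => row 1
  'f' => row 0
Rows:
  Row 0: "omf"
  Row 1: "gfac"
  Row 2: "ih"
First row length: 3

3


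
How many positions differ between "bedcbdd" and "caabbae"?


Comparing "bedcbdd" and "caabbae" position by position:
  Position 0: 'b' vs 'c' => DIFFER
  Position 1: 'e' vs 'a' => DIFFER
  Position 2: 'd' vs 'a' => DIFFER
  Position 3: 'c' vs 'b' => DIFFER
  Position 4: 'b' vs 'b' => same
  Position 5: 'd' vs 'a' => DIFFER
  Position 6: 'd' vs 'e' => DIFFER
Positions that differ: 6

6


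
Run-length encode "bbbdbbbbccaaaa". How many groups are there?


Input: bbbdbbbbccaaaa
Scanning for consecutive runs:
  Group 1: 'b' x 3 (positions 0-2)
  Group 2: 'd' x 1 (positions 3-3)
  Group 3: 'b' x 4 (positions 4-7)
  Group 4: 'c' x 2 (positions 8-9)
  Group 5: 'a' x 4 (positions 10-13)
Total groups: 5

5


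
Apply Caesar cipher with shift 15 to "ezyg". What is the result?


Caesar cipher: shift "ezyg" by 15
  'e' (pos 4) + 15 = pos 19 = 't'
  'z' (pos 25) + 15 = pos 14 = 'o'
  'y' (pos 24) + 15 = pos 13 = 'n'
  'g' (pos 6) + 15 = pos 21 = 'v'
Result: tonv

tonv


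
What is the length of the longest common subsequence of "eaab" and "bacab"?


LCS of "eaab" and "bacab"
DP table:
           b    a    c    a    b
      0    0    0    0    0    0
  e   0    0    0    0    0    0
  a   0    0    1    1    1    1
  a   0    0    1    1    2    2
  b   0    1    1    1    2    3
LCS length = dp[4][5] = 3

3


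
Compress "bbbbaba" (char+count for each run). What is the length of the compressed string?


Input: bbbbaba
Runs:
  'b' x 4 => "b4"
  'a' x 1 => "a1"
  'b' x 1 => "b1"
  'a' x 1 => "a1"
Compressed: "b4a1b1a1"
Compressed length: 8

8


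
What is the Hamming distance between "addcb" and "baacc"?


Comparing "addcb" and "baacc" position by position:
  Position 0: 'a' vs 'b' => differ
  Position 1: 'd' vs 'a' => differ
  Position 2: 'd' vs 'a' => differ
  Position 3: 'c' vs 'c' => same
  Position 4: 'b' vs 'c' => differ
Total differences (Hamming distance): 4

4


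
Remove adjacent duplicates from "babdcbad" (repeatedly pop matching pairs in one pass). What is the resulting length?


Input: babdcbad
Stack-based adjacent duplicate removal:
  Read 'b': push. Stack: b
  Read 'a': push. Stack: ba
  Read 'b': push. Stack: bab
  Read 'd': push. Stack: babd
  Read 'c': push. Stack: babdc
  Read 'b': push. Stack: babdcb
  Read 'a': push. Stack: babdcba
  Read 'd': push. Stack: babdcbad
Final stack: "babdcbad" (length 8)

8


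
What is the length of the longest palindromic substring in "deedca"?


Input: "deedca"
Checking substrings for palindromes:
  [0:4] "deed" (len 4) => palindrome
  [1:3] "ee" (len 2) => palindrome
Longest palindromic substring: "deed" with length 4

4


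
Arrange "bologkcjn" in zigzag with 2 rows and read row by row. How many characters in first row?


Zigzag "bologkcjn" into 2 rows:
Placing characters:
  'b' => row 0
  'o' => row 1
  'l' => row 0
  'o' => row 1
  'g' => row 0
  'k' => row 1
  'c' => row 0
  'j' => row 1
  'n' => row 0
Rows:
  Row 0: "blgcn"
  Row 1: "ookj"
First row length: 5

5


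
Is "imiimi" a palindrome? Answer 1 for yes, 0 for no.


Input: imiimi
Reversed: imiimi
  Compare pos 0 ('i') with pos 5 ('i'): match
  Compare pos 1 ('m') with pos 4 ('m'): match
  Compare pos 2 ('i') with pos 3 ('i'): match
Result: palindrome

1


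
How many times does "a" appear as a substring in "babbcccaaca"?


Searching for "a" in "babbcccaaca"
Scanning each position:
  Position 0: "b" => no
  Position 1: "a" => MATCH
  Position 2: "b" => no
  Position 3: "b" => no
  Position 4: "c" => no
  Position 5: "c" => no
  Position 6: "c" => no
  Position 7: "a" => MATCH
  Position 8: "a" => MATCH
  Position 9: "c" => no
  Position 10: "a" => MATCH
Total occurrences: 4

4


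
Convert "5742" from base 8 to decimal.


Input: "5742" in base 8
Positional expansion:
  Digit '5' (value 5) x 8^3 = 2560
  Digit '7' (value 7) x 8^2 = 448
  Digit '4' (value 4) x 8^1 = 32
  Digit '2' (value 2) x 8^0 = 2
Sum = 3042

3042


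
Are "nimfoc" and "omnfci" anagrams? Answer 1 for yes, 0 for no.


Strings: "nimfoc", "omnfci"
Sorted first:  cfimno
Sorted second: cfimno
Sorted forms match => anagrams

1


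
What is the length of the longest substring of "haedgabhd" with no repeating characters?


Input: "haedgabhd"
Sliding window (track last position of each char):
  Position 0 ('h'): window [0,0] length 1 -- new best
  Position 1 ('a'): window [0,1] length 2 -- new best
  Position 2 ('e'): window [0,2] length 3 -- new best
  Position 3 ('d'): window [0,3] length 4 -- new best
  Position 4 ('g'): window [0,4] length 5 -- new best
  Position 5 ('a'): repeat (last at 1), move window start to 2
  Position 5 ('a'): window [2,5] length 4
  Position 6 ('b'): window [2,6] length 5
  Position 7 ('h'): window [2,7] length 6 -- new best
  Position 8 ('d'): repeat (last at 3), move window start to 4
  Position 8 ('d'): window [4,8] length 5
Longest substring with no repeats: "edgabh" with length 6

6


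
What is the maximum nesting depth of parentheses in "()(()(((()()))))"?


Input: "()(()(((()()))))"
Tracking depth:
  Position 0 '(': depth becomes 1
  Position 1 ')': depth becomes 0
  Position 2 '(': depth becomes 1
  Position 3 '(': depth becomes 2
  Position 4 ')': depth becomes 1
  Position 5 '(': depth becomes 2
  Position 6 '(': depth becomes 3
  Position 7 '(': depth becomes 4
  Position 8 '(': depth becomes 5
  Position 9 ')': depth becomes 4
  Position 10 '(': depth becomes 5
  Position 11 ')': depth becomes 4
  Position 12 ')': depth becomes 3
  Position 13 ')': depth becomes 2
  Position 14 ')': depth becomes 1
  Position 15 ')': depth becomes 0
Maximum depth reached: 5

5


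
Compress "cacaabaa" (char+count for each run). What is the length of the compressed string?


Input: cacaabaa
Runs:
  'c' x 1 => "c1"
  'a' x 1 => "a1"
  'c' x 1 => "c1"
  'a' x 2 => "a2"
  'b' x 1 => "b1"
  'a' x 2 => "a2"
Compressed: "c1a1c1a2b1a2"
Compressed length: 12

12


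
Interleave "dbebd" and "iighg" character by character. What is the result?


Interleaving "dbebd" and "iighg":
  Position 0: 'd' from first, 'i' from second => "di"
  Position 1: 'b' from first, 'i' from second => "bi"
  Position 2: 'e' from first, 'g' from second => "eg"
  Position 3: 'b' from first, 'h' from second => "bh"
  Position 4: 'd' from first, 'g' from second => "dg"
Result: dibiegbhdg

dibiegbhdg


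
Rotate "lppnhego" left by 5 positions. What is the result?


Input: "lppnhego", rotate left by 5
First 5 characters: "lppnh"
Remaining characters: "ego"
Concatenate remaining + first: "ego" + "lppnh" = "egolppnh"

egolppnh


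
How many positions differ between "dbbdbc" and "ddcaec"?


Comparing "dbbdbc" and "ddcaec" position by position:
  Position 0: 'd' vs 'd' => same
  Position 1: 'b' vs 'd' => DIFFER
  Position 2: 'b' vs 'c' => DIFFER
  Position 3: 'd' vs 'a' => DIFFER
  Position 4: 'b' vs 'e' => DIFFER
  Position 5: 'c' vs 'c' => same
Positions that differ: 4

4


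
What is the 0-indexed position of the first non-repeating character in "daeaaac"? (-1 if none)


Input: daeaaac
Character frequencies:
  'a': 4
  'c': 1
  'd': 1
  'e': 1
Scanning left to right for freq == 1:
  Position 0 ('d'): unique! => answer = 0

0


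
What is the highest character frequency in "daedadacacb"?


Input: daedadacacb
Character counts:
  'a': 4
  'b': 1
  'c': 2
  'd': 3
  'e': 1
Maximum frequency: 4

4


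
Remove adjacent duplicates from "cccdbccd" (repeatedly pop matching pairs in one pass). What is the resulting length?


Input: cccdbccd
Stack-based adjacent duplicate removal:
  Read 'c': push. Stack: c
  Read 'c': matches stack top 'c' => pop. Stack: (empty)
  Read 'c': push. Stack: c
  Read 'd': push. Stack: cd
  Read 'b': push. Stack: cdb
  Read 'c': push. Stack: cdbc
  Read 'c': matches stack top 'c' => pop. Stack: cdb
  Read 'd': push. Stack: cdbd
Final stack: "cdbd" (length 4)

4


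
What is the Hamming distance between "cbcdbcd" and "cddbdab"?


Comparing "cbcdbcd" and "cddbdab" position by position:
  Position 0: 'c' vs 'c' => same
  Position 1: 'b' vs 'd' => differ
  Position 2: 'c' vs 'd' => differ
  Position 3: 'd' vs 'b' => differ
  Position 4: 'b' vs 'd' => differ
  Position 5: 'c' vs 'a' => differ
  Position 6: 'd' vs 'b' => differ
Total differences (Hamming distance): 6

6


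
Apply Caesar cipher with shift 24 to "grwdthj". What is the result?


Caesar cipher: shift "grwdthj" by 24
  'g' (pos 6) + 24 = pos 4 = 'e'
  'r' (pos 17) + 24 = pos 15 = 'p'
  'w' (pos 22) + 24 = pos 20 = 'u'
  'd' (pos 3) + 24 = pos 1 = 'b'
  't' (pos 19) + 24 = pos 17 = 'r'
  'h' (pos 7) + 24 = pos 5 = 'f'
  'j' (pos 9) + 24 = pos 7 = 'h'
Result: epubrfh

epubrfh


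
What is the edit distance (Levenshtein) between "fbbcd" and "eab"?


Computing edit distance: "fbbcd" -> "eab"
DP table:
           e    a    b
      0    1    2    3
  f   1    1    2    3
  b   2    2    2    2
  b   3    3    3    2
  c   4    4    4    3
  d   5    5    5    4
Edit distance = dp[5][3] = 4

4


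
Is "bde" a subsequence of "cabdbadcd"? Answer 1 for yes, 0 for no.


Check if "bde" is a subsequence of "cabdbadcd"
Greedy scan:
  Position 0 ('c'): no match needed
  Position 1 ('a'): no match needed
  Position 2 ('b'): matches sub[0] = 'b'
  Position 3 ('d'): matches sub[1] = 'd'
  Position 4 ('b'): no match needed
  Position 5 ('a'): no match needed
  Position 6 ('d'): no match needed
  Position 7 ('c'): no match needed
  Position 8 ('d'): no match needed
Only matched 2/3 characters => not a subsequence

0


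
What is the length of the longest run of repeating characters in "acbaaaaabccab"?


Input: "acbaaaaabccab"
Scanning for longest run:
  Position 1 ('c'): new char, reset run to 1
  Position 2 ('b'): new char, reset run to 1
  Position 3 ('a'): new char, reset run to 1
  Position 4 ('a'): continues run of 'a', length=2
  Position 5 ('a'): continues run of 'a', length=3
  Position 6 ('a'): continues run of 'a', length=4
  Position 7 ('a'): continues run of 'a', length=5
  Position 8 ('b'): new char, reset run to 1
  Position 9 ('c'): new char, reset run to 1
  Position 10 ('c'): continues run of 'c', length=2
  Position 11 ('a'): new char, reset run to 1
  Position 12 ('b'): new char, reset run to 1
Longest run: 'a' with length 5

5


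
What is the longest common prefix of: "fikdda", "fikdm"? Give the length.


Words: fikdda, fikdm
  Position 0: all 'f' => match
  Position 1: all 'i' => match
  Position 2: all 'k' => match
  Position 3: all 'd' => match
  Position 4: ('d', 'm') => mismatch, stop
LCP = "fikd" (length 4)

4


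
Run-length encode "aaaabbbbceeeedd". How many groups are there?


Input: aaaabbbbceeeedd
Scanning for consecutive runs:
  Group 1: 'a' x 4 (positions 0-3)
  Group 2: 'b' x 4 (positions 4-7)
  Group 3: 'c' x 1 (positions 8-8)
  Group 4: 'e' x 4 (positions 9-12)
  Group 5: 'd' x 2 (positions 13-14)
Total groups: 5

5


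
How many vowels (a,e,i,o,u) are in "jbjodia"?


Input: jbjodia
Checking each character:
  'j' at position 0: consonant
  'b' at position 1: consonant
  'j' at position 2: consonant
  'o' at position 3: vowel (running total: 1)
  'd' at position 4: consonant
  'i' at position 5: vowel (running total: 2)
  'a' at position 6: vowel (running total: 3)
Total vowels: 3

3


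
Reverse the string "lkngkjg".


Input: lkngkjg
Reading characters right to left:
  Position 6: 'g'
  Position 5: 'j'
  Position 4: 'k'
  Position 3: 'g'
  Position 2: 'n'
  Position 1: 'k'
  Position 0: 'l'
Reversed: gjkgnkl

gjkgnkl


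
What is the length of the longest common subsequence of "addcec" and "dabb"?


LCS of "addcec" and "dabb"
DP table:
           d    a    b    b
      0    0    0    0    0
  a   0    0    1    1    1
  d   0    1    1    1    1
  d   0    1    1    1    1
  c   0    1    1    1    1
  e   0    1    1    1    1
  c   0    1    1    1    1
LCS length = dp[6][4] = 1

1


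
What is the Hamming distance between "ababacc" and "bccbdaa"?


Comparing "ababacc" and "bccbdaa" position by position:
  Position 0: 'a' vs 'b' => differ
  Position 1: 'b' vs 'c' => differ
  Position 2: 'a' vs 'c' => differ
  Position 3: 'b' vs 'b' => same
  Position 4: 'a' vs 'd' => differ
  Position 5: 'c' vs 'a' => differ
  Position 6: 'c' vs 'a' => differ
Total differences (Hamming distance): 6

6


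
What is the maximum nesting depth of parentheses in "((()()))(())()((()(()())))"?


Input: "((()()))(())()((()(()())))"
Tracking depth:
  Position 0 '(': depth becomes 1
  Position 1 '(': depth becomes 2
  Position 2 '(': depth becomes 3
  Position 3 ')': depth becomes 2
  Position 4 '(': depth becomes 3
  Position 5 ')': depth becomes 2
  Position 6 ')': depth becomes 1
  Position 7 ')': depth becomes 0
  Position 8 '(': depth becomes 1
  Position 9 '(': depth becomes 2
  Position 10 ')': depth becomes 1
  Position 11 ')': depth becomes 0
  Position 12 '(': depth becomes 1
  Position 13 ')': depth becomes 0
  Position 14 '(': depth becomes 1
  Position 15 '(': depth becomes 2
  Position 16 '(': depth becomes 3
  Position 17 ')': depth becomes 2
  Position 18 '(': depth becomes 3
  Position 19 '(': depth becomes 4
  Position 20 ')': depth becomes 3
  Position 21 '(': depth becomes 4
  Position 22 ')': depth becomes 3
  Position 23 ')': depth becomes 2
  Position 24 ')': depth becomes 1
  Position 25 ')': depth becomes 0
Maximum depth reached: 4

4


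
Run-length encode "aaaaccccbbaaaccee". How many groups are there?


Input: aaaaccccbbaaaccee
Scanning for consecutive runs:
  Group 1: 'a' x 4 (positions 0-3)
  Group 2: 'c' x 4 (positions 4-7)
  Group 3: 'b' x 2 (positions 8-9)
  Group 4: 'a' x 3 (positions 10-12)
  Group 5: 'c' x 2 (positions 13-14)
  Group 6: 'e' x 2 (positions 15-16)
Total groups: 6

6


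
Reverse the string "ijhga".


Input: ijhga
Reading characters right to left:
  Position 4: 'a'
  Position 3: 'g'
  Position 2: 'h'
  Position 1: 'j'
  Position 0: 'i'
Reversed: aghji

aghji


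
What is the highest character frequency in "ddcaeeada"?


Input: ddcaeeada
Character counts:
  'a': 3
  'c': 1
  'd': 3
  'e': 2
Maximum frequency: 3

3


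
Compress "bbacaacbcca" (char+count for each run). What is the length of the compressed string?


Input: bbacaacbcca
Runs:
  'b' x 2 => "b2"
  'a' x 1 => "a1"
  'c' x 1 => "c1"
  'a' x 2 => "a2"
  'c' x 1 => "c1"
  'b' x 1 => "b1"
  'c' x 2 => "c2"
  'a' x 1 => "a1"
Compressed: "b2a1c1a2c1b1c2a1"
Compressed length: 16

16


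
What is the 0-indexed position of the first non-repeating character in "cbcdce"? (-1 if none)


Input: cbcdce
Character frequencies:
  'b': 1
  'c': 3
  'd': 1
  'e': 1
Scanning left to right for freq == 1:
  Position 0 ('c'): freq=3, skip
  Position 1 ('b'): unique! => answer = 1

1


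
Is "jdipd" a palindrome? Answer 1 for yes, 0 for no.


Input: jdipd
Reversed: dpidj
  Compare pos 0 ('j') with pos 4 ('d'): MISMATCH
  Compare pos 1 ('d') with pos 3 ('p'): MISMATCH
Result: not a palindrome

0


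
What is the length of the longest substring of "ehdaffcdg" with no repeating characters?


Input: "ehdaffcdg"
Sliding window (track last position of each char):
  Position 0 ('e'): window [0,0] length 1 -- new best
  Position 1 ('h'): window [0,1] length 2 -- new best
  Position 2 ('d'): window [0,2] length 3 -- new best
  Position 3 ('a'): window [0,3] length 4 -- new best
  Position 4 ('f'): window [0,4] length 5 -- new best
  Position 5 ('f'): repeat (last at 4), move window start to 5
  Position 5 ('f'): window [5,5] length 1
  Position 6 ('c'): window [5,6] length 2
  Position 7 ('d'): window [5,7] length 3
  Position 8 ('g'): window [5,8] length 4
Longest substring with no repeats: "ehdaf" with length 5

5


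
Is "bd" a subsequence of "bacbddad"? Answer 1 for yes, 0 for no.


Check if "bd" is a subsequence of "bacbddad"
Greedy scan:
  Position 0 ('b'): matches sub[0] = 'b'
  Position 1 ('a'): no match needed
  Position 2 ('c'): no match needed
  Position 3 ('b'): no match needed
  Position 4 ('d'): matches sub[1] = 'd'
  Position 5 ('d'): no match needed
  Position 6 ('a'): no match needed
  Position 7 ('d'): no match needed
All 2 characters matched => is a subsequence

1


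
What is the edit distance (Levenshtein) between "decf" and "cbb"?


Computing edit distance: "decf" -> "cbb"
DP table:
           c    b    b
      0    1    2    3
  d   1    1    2    3
  e   2    2    2    3
  c   3    2    3    3
  f   4    3    3    4
Edit distance = dp[4][3] = 4

4


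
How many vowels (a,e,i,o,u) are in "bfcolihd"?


Input: bfcolihd
Checking each character:
  'b' at position 0: consonant
  'f' at position 1: consonant
  'c' at position 2: consonant
  'o' at position 3: vowel (running total: 1)
  'l' at position 4: consonant
  'i' at position 5: vowel (running total: 2)
  'h' at position 6: consonant
  'd' at position 7: consonant
Total vowels: 2

2


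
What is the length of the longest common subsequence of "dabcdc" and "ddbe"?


LCS of "dabcdc" and "ddbe"
DP table:
           d    d    b    e
      0    0    0    0    0
  d   0    1    1    1    1
  a   0    1    1    1    1
  b   0    1    1    2    2
  c   0    1    1    2    2
  d   0    1    2    2    2
  c   0    1    2    2    2
LCS length = dp[6][4] = 2

2


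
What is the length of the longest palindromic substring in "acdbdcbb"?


Input: "acdbdcbb"
Checking substrings for palindromes:
  [1:6] "cdbdc" (len 5) => palindrome
  [2:5] "dbd" (len 3) => palindrome
  [6:8] "bb" (len 2) => palindrome
Longest palindromic substring: "cdbdc" with length 5

5


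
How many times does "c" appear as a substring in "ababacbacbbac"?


Searching for "c" in "ababacbacbbac"
Scanning each position:
  Position 0: "a" => no
  Position 1: "b" => no
  Position 2: "a" => no
  Position 3: "b" => no
  Position 4: "a" => no
  Position 5: "c" => MATCH
  Position 6: "b" => no
  Position 7: "a" => no
  Position 8: "c" => MATCH
  Position 9: "b" => no
  Position 10: "b" => no
  Position 11: "a" => no
  Position 12: "c" => MATCH
Total occurrences: 3

3


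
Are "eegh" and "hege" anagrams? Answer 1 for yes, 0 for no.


Strings: "eegh", "hege"
Sorted first:  eegh
Sorted second: eegh
Sorted forms match => anagrams

1


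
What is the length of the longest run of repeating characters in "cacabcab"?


Input: "cacabcab"
Scanning for longest run:
  Position 1 ('a'): new char, reset run to 1
  Position 2 ('c'): new char, reset run to 1
  Position 3 ('a'): new char, reset run to 1
  Position 4 ('b'): new char, reset run to 1
  Position 5 ('c'): new char, reset run to 1
  Position 6 ('a'): new char, reset run to 1
  Position 7 ('b'): new char, reset run to 1
Longest run: 'c' with length 1

1


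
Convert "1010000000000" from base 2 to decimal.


Input: "1010000000000" in base 2
Positional expansion:
  Digit '1' (value 1) x 2^12 = 4096
  Digit '0' (value 0) x 2^11 = 0
  Digit '1' (value 1) x 2^10 = 1024
  Digit '0' (value 0) x 2^9 = 0
  Digit '0' (value 0) x 2^8 = 0
  Digit '0' (value 0) x 2^7 = 0
  Digit '0' (value 0) x 2^6 = 0
  Digit '0' (value 0) x 2^5 = 0
  Digit '0' (value 0) x 2^4 = 0
  Digit '0' (value 0) x 2^3 = 0
  Digit '0' (value 0) x 2^2 = 0
  Digit '0' (value 0) x 2^1 = 0
  Digit '0' (value 0) x 2^0 = 0
Sum = 5120

5120


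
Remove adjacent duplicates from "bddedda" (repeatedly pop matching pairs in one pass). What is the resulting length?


Input: bddedda
Stack-based adjacent duplicate removal:
  Read 'b': push. Stack: b
  Read 'd': push. Stack: bd
  Read 'd': matches stack top 'd' => pop. Stack: b
  Read 'e': push. Stack: be
  Read 'd': push. Stack: bed
  Read 'd': matches stack top 'd' => pop. Stack: be
  Read 'a': push. Stack: bea
Final stack: "bea" (length 3)

3


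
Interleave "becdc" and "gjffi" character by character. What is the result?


Interleaving "becdc" and "gjffi":
  Position 0: 'b' from first, 'g' from second => "bg"
  Position 1: 'e' from first, 'j' from second => "ej"
  Position 2: 'c' from first, 'f' from second => "cf"
  Position 3: 'd' from first, 'f' from second => "df"
  Position 4: 'c' from first, 'i' from second => "ci"
Result: bgejcfdfci

bgejcfdfci


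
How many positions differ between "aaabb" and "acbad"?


Comparing "aaabb" and "acbad" position by position:
  Position 0: 'a' vs 'a' => same
  Position 1: 'a' vs 'c' => DIFFER
  Position 2: 'a' vs 'b' => DIFFER
  Position 3: 'b' vs 'a' => DIFFER
  Position 4: 'b' vs 'd' => DIFFER
Positions that differ: 4

4


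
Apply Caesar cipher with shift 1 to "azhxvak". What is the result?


Caesar cipher: shift "azhxvak" by 1
  'a' (pos 0) + 1 = pos 1 = 'b'
  'z' (pos 25) + 1 = pos 0 = 'a'
  'h' (pos 7) + 1 = pos 8 = 'i'
  'x' (pos 23) + 1 = pos 24 = 'y'
  'v' (pos 21) + 1 = pos 22 = 'w'
  'a' (pos 0) + 1 = pos 1 = 'b'
  'k' (pos 10) + 1 = pos 11 = 'l'
Result: baiywbl

baiywbl


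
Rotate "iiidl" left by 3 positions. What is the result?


Input: "iiidl", rotate left by 3
First 3 characters: "iii"
Remaining characters: "dl"
Concatenate remaining + first: "dl" + "iii" = "dliii"

dliii


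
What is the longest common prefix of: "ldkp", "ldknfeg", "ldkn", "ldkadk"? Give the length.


Words: ldkp, ldknfeg, ldkn, ldkadk
  Position 0: all 'l' => match
  Position 1: all 'd' => match
  Position 2: all 'k' => match
  Position 3: ('p', 'n', 'n', 'a') => mismatch, stop
LCP = "ldk" (length 3)

3


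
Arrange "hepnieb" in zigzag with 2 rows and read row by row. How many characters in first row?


Zigzag "hepnieb" into 2 rows:
Placing characters:
  'h' => row 0
  'e' => row 1
  'p' => row 0
  'n' => row 1
  'i' => row 0
  'e' => row 1
  'b' => row 0
Rows:
  Row 0: "hpib"
  Row 1: "ene"
First row length: 4

4


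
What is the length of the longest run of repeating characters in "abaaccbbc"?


Input: "abaaccbbc"
Scanning for longest run:
  Position 1 ('b'): new char, reset run to 1
  Position 2 ('a'): new char, reset run to 1
  Position 3 ('a'): continues run of 'a', length=2
  Position 4 ('c'): new char, reset run to 1
  Position 5 ('c'): continues run of 'c', length=2
  Position 6 ('b'): new char, reset run to 1
  Position 7 ('b'): continues run of 'b', length=2
  Position 8 ('c'): new char, reset run to 1
Longest run: 'a' with length 2

2


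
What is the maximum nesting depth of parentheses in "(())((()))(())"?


Input: "(())((()))(())"
Tracking depth:
  Position 0 '(': depth becomes 1
  Position 1 '(': depth becomes 2
  Position 2 ')': depth becomes 1
  Position 3 ')': depth becomes 0
  Position 4 '(': depth becomes 1
  Position 5 '(': depth becomes 2
  Position 6 '(': depth becomes 3
  Position 7 ')': depth becomes 2
  Position 8 ')': depth becomes 1
  Position 9 ')': depth becomes 0
  Position 10 '(': depth becomes 1
  Position 11 '(': depth becomes 2
  Position 12 ')': depth becomes 1
  Position 13 ')': depth becomes 0
Maximum depth reached: 3

3


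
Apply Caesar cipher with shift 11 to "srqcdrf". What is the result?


Caesar cipher: shift "srqcdrf" by 11
  's' (pos 18) + 11 = pos 3 = 'd'
  'r' (pos 17) + 11 = pos 2 = 'c'
  'q' (pos 16) + 11 = pos 1 = 'b'
  'c' (pos 2) + 11 = pos 13 = 'n'
  'd' (pos 3) + 11 = pos 14 = 'o'
  'r' (pos 17) + 11 = pos 2 = 'c'
  'f' (pos 5) + 11 = pos 16 = 'q'
Result: dcbnocq

dcbnocq


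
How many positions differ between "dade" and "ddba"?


Comparing "dade" and "ddba" position by position:
  Position 0: 'd' vs 'd' => same
  Position 1: 'a' vs 'd' => DIFFER
  Position 2: 'd' vs 'b' => DIFFER
  Position 3: 'e' vs 'a' => DIFFER
Positions that differ: 3

3


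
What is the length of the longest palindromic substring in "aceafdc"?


Input: "aceafdc"
Checking substrings for palindromes:
  No multi-char palindromic substrings found
Longest palindromic substring: "a" with length 1

1


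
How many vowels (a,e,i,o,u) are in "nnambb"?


Input: nnambb
Checking each character:
  'n' at position 0: consonant
  'n' at position 1: consonant
  'a' at position 2: vowel (running total: 1)
  'm' at position 3: consonant
  'b' at position 4: consonant
  'b' at position 5: consonant
Total vowels: 1

1


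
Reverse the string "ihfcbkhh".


Input: ihfcbkhh
Reading characters right to left:
  Position 7: 'h'
  Position 6: 'h'
  Position 5: 'k'
  Position 4: 'b'
  Position 3: 'c'
  Position 2: 'f'
  Position 1: 'h'
  Position 0: 'i'
Reversed: hhkbcfhi

hhkbcfhi


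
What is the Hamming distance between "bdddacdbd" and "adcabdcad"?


Comparing "bdddacdbd" and "adcabdcad" position by position:
  Position 0: 'b' vs 'a' => differ
  Position 1: 'd' vs 'd' => same
  Position 2: 'd' vs 'c' => differ
  Position 3: 'd' vs 'a' => differ
  Position 4: 'a' vs 'b' => differ
  Position 5: 'c' vs 'd' => differ
  Position 6: 'd' vs 'c' => differ
  Position 7: 'b' vs 'a' => differ
  Position 8: 'd' vs 'd' => same
Total differences (Hamming distance): 7

7


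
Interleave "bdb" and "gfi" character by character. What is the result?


Interleaving "bdb" and "gfi":
  Position 0: 'b' from first, 'g' from second => "bg"
  Position 1: 'd' from first, 'f' from second => "df"
  Position 2: 'b' from first, 'i' from second => "bi"
Result: bgdfbi

bgdfbi


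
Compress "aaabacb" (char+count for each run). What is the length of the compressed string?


Input: aaabacb
Runs:
  'a' x 3 => "a3"
  'b' x 1 => "b1"
  'a' x 1 => "a1"
  'c' x 1 => "c1"
  'b' x 1 => "b1"
Compressed: "a3b1a1c1b1"
Compressed length: 10

10


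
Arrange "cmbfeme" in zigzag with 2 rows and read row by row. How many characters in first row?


Zigzag "cmbfeme" into 2 rows:
Placing characters:
  'c' => row 0
  'm' => row 1
  'b' => row 0
  'f' => row 1
  'e' => row 0
  'm' => row 1
  'e' => row 0
Rows:
  Row 0: "cbee"
  Row 1: "mfm"
First row length: 4

4


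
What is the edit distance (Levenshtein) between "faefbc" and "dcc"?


Computing edit distance: "faefbc" -> "dcc"
DP table:
           d    c    c
      0    1    2    3
  f   1    1    2    3
  a   2    2    2    3
  e   3    3    3    3
  f   4    4    4    4
  b   5    5    5    5
  c   6    6    5    5
Edit distance = dp[6][3] = 5

5


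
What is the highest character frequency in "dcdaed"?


Input: dcdaed
Character counts:
  'a': 1
  'c': 1
  'd': 3
  'e': 1
Maximum frequency: 3

3


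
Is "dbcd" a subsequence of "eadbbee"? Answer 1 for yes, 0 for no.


Check if "dbcd" is a subsequence of "eadbbee"
Greedy scan:
  Position 0 ('e'): no match needed
  Position 1 ('a'): no match needed
  Position 2 ('d'): matches sub[0] = 'd'
  Position 3 ('b'): matches sub[1] = 'b'
  Position 4 ('b'): no match needed
  Position 5 ('e'): no match needed
  Position 6 ('e'): no match needed
Only matched 2/4 characters => not a subsequence

0


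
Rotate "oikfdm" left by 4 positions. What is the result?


Input: "oikfdm", rotate left by 4
First 4 characters: "oikf"
Remaining characters: "dm"
Concatenate remaining + first: "dm" + "oikf" = "dmoikf"

dmoikf


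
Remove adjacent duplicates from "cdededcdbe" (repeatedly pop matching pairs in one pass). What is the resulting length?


Input: cdededcdbe
Stack-based adjacent duplicate removal:
  Read 'c': push. Stack: c
  Read 'd': push. Stack: cd
  Read 'e': push. Stack: cde
  Read 'd': push. Stack: cded
  Read 'e': push. Stack: cdede
  Read 'd': push. Stack: cdeded
  Read 'c': push. Stack: cdededc
  Read 'd': push. Stack: cdededcd
  Read 'b': push. Stack: cdededcdb
  Read 'e': push. Stack: cdededcdbe
Final stack: "cdededcdbe" (length 10)

10


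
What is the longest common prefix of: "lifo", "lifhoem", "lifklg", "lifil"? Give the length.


Words: lifo, lifhoem, lifklg, lifil
  Position 0: all 'l' => match
  Position 1: all 'i' => match
  Position 2: all 'f' => match
  Position 3: ('o', 'h', 'k', 'i') => mismatch, stop
LCP = "lif" (length 3)

3


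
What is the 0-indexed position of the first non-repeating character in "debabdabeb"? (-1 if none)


Input: debabdabeb
Character frequencies:
  'a': 2
  'b': 4
  'd': 2
  'e': 2
Scanning left to right for freq == 1:
  Position 0 ('d'): freq=2, skip
  Position 1 ('e'): freq=2, skip
  Position 2 ('b'): freq=4, skip
  Position 3 ('a'): freq=2, skip
  Position 4 ('b'): freq=4, skip
  Position 5 ('d'): freq=2, skip
  Position 6 ('a'): freq=2, skip
  Position 7 ('b'): freq=4, skip
  Position 8 ('e'): freq=2, skip
  Position 9 ('b'): freq=4, skip
  No unique character found => answer = -1

-1


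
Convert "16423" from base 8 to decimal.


Input: "16423" in base 8
Positional expansion:
  Digit '1' (value 1) x 8^4 = 4096
  Digit '6' (value 6) x 8^3 = 3072
  Digit '4' (value 4) x 8^2 = 256
  Digit '2' (value 2) x 8^1 = 16
  Digit '3' (value 3) x 8^0 = 3
Sum = 7443

7443


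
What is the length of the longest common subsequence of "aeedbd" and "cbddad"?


LCS of "aeedbd" and "cbddad"
DP table:
           c    b    d    d    a    d
      0    0    0    0    0    0    0
  a   0    0    0    0    0    1    1
  e   0    0    0    0    0    1    1
  e   0    0    0    0    0    1    1
  d   0    0    0    1    1    1    2
  b   0    0    1    1    1    1    2
  d   0    0    1    2    2    2    2
LCS length = dp[6][6] = 2

2


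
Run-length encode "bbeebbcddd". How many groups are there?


Input: bbeebbcddd
Scanning for consecutive runs:
  Group 1: 'b' x 2 (positions 0-1)
  Group 2: 'e' x 2 (positions 2-3)
  Group 3: 'b' x 2 (positions 4-5)
  Group 4: 'c' x 1 (positions 6-6)
  Group 5: 'd' x 3 (positions 7-9)
Total groups: 5

5
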